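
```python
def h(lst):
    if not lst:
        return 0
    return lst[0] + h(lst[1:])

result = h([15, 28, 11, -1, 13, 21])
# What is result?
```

15 + 28 + 11 + (-1) + 13 + 21 + 0 = 87

Answer: 87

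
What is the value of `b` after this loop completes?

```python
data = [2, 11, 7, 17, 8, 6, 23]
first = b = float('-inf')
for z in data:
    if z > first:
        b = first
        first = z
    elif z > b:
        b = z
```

Second largest (with repeats) in [2, 11, 7, 17, 8, 6, 23]
`b` takes the values: -inf → 2 → 7 → 11 → 17

Answer: 17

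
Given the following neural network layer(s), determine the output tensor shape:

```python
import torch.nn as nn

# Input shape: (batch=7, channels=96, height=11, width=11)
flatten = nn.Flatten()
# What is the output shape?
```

Input: (7, 96, 11, 11) -> Output: (7, 11616)

Answer: (7, 11616)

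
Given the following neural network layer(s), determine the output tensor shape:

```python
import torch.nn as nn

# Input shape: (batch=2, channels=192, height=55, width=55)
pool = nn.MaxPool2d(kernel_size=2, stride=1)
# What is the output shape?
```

Input: (2, 192, 55, 55) -> Output: (2, 192, 54, 54)

Answer: (2, 192, 54, 54)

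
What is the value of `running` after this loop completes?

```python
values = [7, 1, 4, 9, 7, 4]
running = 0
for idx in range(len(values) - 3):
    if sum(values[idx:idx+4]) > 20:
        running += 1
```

Count windows with sum > 20
`running` takes the values: 0 → 1 → 2 → 3

Answer: 3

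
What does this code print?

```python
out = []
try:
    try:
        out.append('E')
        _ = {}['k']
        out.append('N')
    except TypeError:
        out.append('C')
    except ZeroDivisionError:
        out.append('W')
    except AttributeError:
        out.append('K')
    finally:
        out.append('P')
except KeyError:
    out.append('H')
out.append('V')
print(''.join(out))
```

Execution trace: 'E' (try body) → 'P' (finally) → 'H' (outer except KeyError) → 'V' (after the try/except). Output: EPHV

Answer: EPHV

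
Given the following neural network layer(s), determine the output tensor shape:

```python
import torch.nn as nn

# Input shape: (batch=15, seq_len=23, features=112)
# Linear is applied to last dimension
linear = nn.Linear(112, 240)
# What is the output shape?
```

Input: (15, 23, 112) -> Output: (15, 23, 240)

Answer: (15, 23, 240)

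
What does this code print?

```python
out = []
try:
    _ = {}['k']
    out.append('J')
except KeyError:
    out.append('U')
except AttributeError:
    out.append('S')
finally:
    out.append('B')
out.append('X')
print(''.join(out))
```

Execution trace: 'U' (except KeyError) → 'B' (finally) → 'X' (after the try/except). Output: UBX

Answer: UBX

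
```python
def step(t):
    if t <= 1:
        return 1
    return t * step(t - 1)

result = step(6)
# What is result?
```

step(6) = 6 * 5 * 4 * 3 * 2 * 1 = 720

Answer: 720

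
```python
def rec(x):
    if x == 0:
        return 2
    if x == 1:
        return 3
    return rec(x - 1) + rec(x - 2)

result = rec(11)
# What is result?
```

Build up from base cases: rec(0)=2, rec(1)=3, rec(2)=5, rec(3)=8, rec(4)=13, rec(5)=21, rec(6)=34, ..., rec(11)=377

Answer: 377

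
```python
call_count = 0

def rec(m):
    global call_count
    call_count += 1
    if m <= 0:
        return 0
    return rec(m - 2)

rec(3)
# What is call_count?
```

Linear recursion stepping by 2: 3 calls from m=3 down to ≤0.

Answer: 3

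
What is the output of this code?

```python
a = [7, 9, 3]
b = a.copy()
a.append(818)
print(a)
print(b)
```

Key concept: list.copy() creates independent copy.
Step by step:
`a = [7, 9, 3]` → a = [7, 9, 3]
`b = a.copy()` → b = [7, 9, 3]
`a.append(818)` → a = [7, 9, 3, 818]
`print(a)` → prints [7, 9, 3, 818]
`print(b)` → prints [7, 9, 3]

Answer:
[7, 9, 3, 818]
[7, 9, 3]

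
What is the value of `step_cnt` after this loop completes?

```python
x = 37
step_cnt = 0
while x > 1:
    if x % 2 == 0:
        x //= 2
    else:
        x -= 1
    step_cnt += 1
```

Steps to reduce 37 to 1
`step_cnt` takes the values: 0 → 1 → 2 → 3 → 4 → 5 → 6 → 7

Answer: 7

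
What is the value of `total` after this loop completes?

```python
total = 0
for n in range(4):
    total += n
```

Sum of 0 to 3 = 6
`total` takes the values: 0 → 1 → 3 → 6

Answer: 6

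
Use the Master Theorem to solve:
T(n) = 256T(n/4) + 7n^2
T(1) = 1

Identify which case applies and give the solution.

a=256, b=4, f(n)=7n^2. log_4(256) = 4. Since c=2 < 4, Case 1 applies: T(n) = Θ(n^log_b(a)) = O(n^4).

Answer: O(n^4) - Case 1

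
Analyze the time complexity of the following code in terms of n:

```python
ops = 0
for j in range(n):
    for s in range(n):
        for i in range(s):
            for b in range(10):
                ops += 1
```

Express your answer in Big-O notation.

Each loop level contributes: n × n × n × 1. Multiplying the contributions gives O(n^3).

Answer: O(n^3)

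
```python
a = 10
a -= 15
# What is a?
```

Trace:
`a = 10` → a = 10
`a -= 15` → a = -5
So a = -5

Answer: -5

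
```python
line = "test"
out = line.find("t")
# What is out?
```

Trace:
`line = "test"` → line = 'test'
`out = line.find("t")` → out = 0
So out = 0

Answer: 0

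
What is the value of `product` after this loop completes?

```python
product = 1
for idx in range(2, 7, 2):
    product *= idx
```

Product of even numbers 2 to 6
`product` takes the values: 1 → 2 → 8 → 48

Answer: 48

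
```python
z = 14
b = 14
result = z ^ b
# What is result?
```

Trace:
`z = 14` → z = 14
`b = 14` → b = 14
`result = z ^ b` → result = 0
So result = 0

Answer: 0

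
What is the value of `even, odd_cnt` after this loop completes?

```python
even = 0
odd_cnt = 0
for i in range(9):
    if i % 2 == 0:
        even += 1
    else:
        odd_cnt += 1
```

Count evens and odds in range(9)
`even, odd_cnt` takes the values: (0, 0) → (1, 0) → (1, 1) → (2, 1) → (2, 2) → (3, 2) → (3, 3) → (4, 3) → (4, 4) → (5, 4)

Answer: 5, 4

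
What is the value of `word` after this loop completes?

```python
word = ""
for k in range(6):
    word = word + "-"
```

Repeat '-' 6 times
`word` takes the values: "" → "-" → "--" → "---" → "----" → "-----" → "------"

Answer: "------"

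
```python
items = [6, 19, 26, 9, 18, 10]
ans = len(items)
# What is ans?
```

Trace:
`items = [6, 19, 26, 9, 18, 10]` → items = [6, 19, 26, 9, 18, 10]
`ans = len(items)` → ans = 6
So ans = 6

Answer: 6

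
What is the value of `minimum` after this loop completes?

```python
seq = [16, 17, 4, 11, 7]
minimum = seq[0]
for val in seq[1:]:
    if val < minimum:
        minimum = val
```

Minimum of [16, 17, 4, 11, 7]
`minimum` takes the values: 16 → 4

Answer: 4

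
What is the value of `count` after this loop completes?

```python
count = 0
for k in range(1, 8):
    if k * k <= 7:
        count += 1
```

Count numbers where k² ≤ 7
`count` takes the values: 0 → 1 → 2

Answer: 2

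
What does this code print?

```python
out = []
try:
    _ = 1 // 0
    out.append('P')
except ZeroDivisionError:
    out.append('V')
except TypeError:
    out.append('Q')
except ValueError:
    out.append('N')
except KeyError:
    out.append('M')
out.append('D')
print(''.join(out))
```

Execution trace: 'V' (except ZeroDivisionError) → 'D' (after the try/except). Output: VD

Answer: VD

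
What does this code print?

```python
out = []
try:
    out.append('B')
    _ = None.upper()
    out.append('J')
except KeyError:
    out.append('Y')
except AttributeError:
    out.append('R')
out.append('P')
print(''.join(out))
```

Execution trace: 'B' (try body) → 'R' (except AttributeError) → 'P' (after the try/except). Output: BRP

Answer: BRP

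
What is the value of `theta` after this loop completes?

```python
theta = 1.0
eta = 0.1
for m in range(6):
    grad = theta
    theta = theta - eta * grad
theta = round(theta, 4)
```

Gradient descent: w = 1.0 * (1 - 0.1)^6
`theta` takes the values: 1.0 → 0.9 → 0.81 → 0.729 → 0.6561 → 0.59049 → 0.531441 → 0.5314

Answer: 0.5314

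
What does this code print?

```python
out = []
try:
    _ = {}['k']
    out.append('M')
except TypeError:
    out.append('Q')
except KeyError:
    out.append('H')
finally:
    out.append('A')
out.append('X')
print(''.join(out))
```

Execution trace: 'H' (except KeyError) → 'A' (finally) → 'X' (after the try/except). Output: HAX

Answer: HAX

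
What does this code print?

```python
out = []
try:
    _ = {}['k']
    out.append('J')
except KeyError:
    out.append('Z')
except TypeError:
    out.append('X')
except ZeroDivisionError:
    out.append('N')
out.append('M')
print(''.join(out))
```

Execution trace: 'Z' (except KeyError) → 'M' (after the try/except). Output: ZM

Answer: ZM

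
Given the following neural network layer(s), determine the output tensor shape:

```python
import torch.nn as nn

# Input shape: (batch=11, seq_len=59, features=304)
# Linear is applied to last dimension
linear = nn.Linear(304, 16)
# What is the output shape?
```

Input: (11, 59, 304) -> Output: (11, 59, 16)

Answer: (11, 59, 16)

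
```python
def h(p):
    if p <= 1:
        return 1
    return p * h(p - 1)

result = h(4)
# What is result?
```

h(4) = 4 * 3 * 2 * 1 = 24

Answer: 24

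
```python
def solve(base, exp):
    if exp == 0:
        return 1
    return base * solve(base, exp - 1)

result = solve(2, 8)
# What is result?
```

solve(2, 8) = 2 * 2 * 2 * 2 * 2 * 2 * 2 * 2 = 256

Answer: 256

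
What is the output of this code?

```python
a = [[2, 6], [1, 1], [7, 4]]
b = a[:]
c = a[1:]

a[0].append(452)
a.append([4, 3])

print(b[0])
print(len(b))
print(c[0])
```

Key concept: slice with nested mutation.
Step by step:
`a = [[2, 6], [1, 1], [7, 4]]` → a = [[2, 6], [1, 1], [7, 4]]
`b = a[:]` → b = [[2, 6], [1, 1], [7, 4]]
`c = a[1:]` → c = [[1, 1], [7, 4]]
`a[0].append(452)` → a = [[2, 6, 452], [1, 1], [7, 4]]; b = [[2, 6, 452], [1, 1], [7, 4]]
`a.append([4, 3])` → a = [[2, 6, 452], [1, 1], [7, 4], [4, 3]]
`print(b[0])` → prints [2, 6, 452]
`print(len(b))` → prints 3
`print(c[0])` → prints [1, 1]

Answer:
[2, 6, 452]
3
[1, 1]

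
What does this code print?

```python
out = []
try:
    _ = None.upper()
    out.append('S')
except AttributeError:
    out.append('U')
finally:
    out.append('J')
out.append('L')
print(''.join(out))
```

Execution trace: 'U' (except AttributeError) → 'J' (finally) → 'L' (after the try/except). Output: UJL

Answer: UJL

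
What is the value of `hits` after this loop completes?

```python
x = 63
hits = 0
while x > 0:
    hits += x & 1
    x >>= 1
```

Count set bits in 63 (binary: 0b111111)
`hits` takes the values: 0 → 1 → 2 → 3 → 4 → 5 → 6

Answer: 6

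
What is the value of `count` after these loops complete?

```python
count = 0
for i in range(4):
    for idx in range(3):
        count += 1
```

4 * 3 = 12
`count` takes the values: 0 → 1 → 2 → 3 → 4 → 5 → 6 → 7 → 8 → 9 → 10 → 11 → 12

Answer: 12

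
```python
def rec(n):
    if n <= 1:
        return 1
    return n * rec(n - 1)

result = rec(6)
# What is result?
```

rec(6) = 6 * 5 * 4 * 3 * 2 * 1 = 720

Answer: 720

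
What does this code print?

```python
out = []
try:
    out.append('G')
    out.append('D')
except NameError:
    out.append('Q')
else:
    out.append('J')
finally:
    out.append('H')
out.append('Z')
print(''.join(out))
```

Execution trace: 'G' (try body) → 'D' (try body, no exception) → 'J' (else) → 'H' (finally) → 'Z' (after the try/except). Output: GDJHZ

Answer: GDJHZ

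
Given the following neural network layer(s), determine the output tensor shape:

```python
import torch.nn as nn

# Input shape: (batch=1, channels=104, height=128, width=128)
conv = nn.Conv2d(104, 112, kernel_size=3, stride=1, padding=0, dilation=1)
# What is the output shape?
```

Input: (1, 104, 128, 128) -> Output: (1, 112, 126, 126)

Answer: (1, 112, 126, 126)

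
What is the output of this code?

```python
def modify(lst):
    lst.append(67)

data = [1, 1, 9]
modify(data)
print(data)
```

Key concept: function modifies passed list.
Step by step:
`data = [1, 1, 9]` → data = [1, 1, 9]
`modify(data)` → data = [1, 1, 9, 67]
`print(data)` → prints [1, 1, 9, 67]

Answer: [1, 1, 9, 67]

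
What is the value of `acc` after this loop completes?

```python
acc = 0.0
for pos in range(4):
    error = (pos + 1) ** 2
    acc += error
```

Sum of squared losses 1² + 2² + ... + 4²
`acc` takes the values: 0.0 → 1.0 → 5.0 → 14.0 → 30.0

Answer: 30.0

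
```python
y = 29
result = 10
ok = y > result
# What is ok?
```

Trace:
`y = 29` → y = 29
`result = 10` → result = 10
`ok = y > result` → ok = True
So ok = True

Answer: True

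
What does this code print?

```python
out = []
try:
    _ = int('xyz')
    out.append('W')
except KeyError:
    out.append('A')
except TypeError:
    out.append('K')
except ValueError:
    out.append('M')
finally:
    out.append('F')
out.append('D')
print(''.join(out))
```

Execution trace: 'M' (except ValueError) → 'F' (finally) → 'D' (after the try/except). Output: MFD

Answer: MFD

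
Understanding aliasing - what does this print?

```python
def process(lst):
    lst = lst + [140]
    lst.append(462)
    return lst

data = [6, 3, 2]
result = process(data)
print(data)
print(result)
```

Key concept: rebinding parameter vs mutation.
Step by step:
`data = [6, 3, 2]` → data = [6, 3, 2]
`result = process(data)` → result = [6, 3, 2, 140, 462]
`print(data)` → prints [6, 3, 2]
`print(result)` → prints [6, 3, 2, 140, 462]

Answer:
[6, 3, 2]
[6, 3, 2, 140, 462]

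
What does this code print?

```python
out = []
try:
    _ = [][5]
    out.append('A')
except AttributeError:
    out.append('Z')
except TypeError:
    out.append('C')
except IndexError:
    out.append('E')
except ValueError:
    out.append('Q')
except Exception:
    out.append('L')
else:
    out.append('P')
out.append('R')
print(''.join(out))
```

Execution trace: 'E' (except IndexError) → 'R' (after the try/except). Output: ER

Answer: ER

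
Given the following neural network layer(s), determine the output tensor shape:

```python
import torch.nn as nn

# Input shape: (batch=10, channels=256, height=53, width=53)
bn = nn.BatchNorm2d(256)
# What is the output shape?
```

Input: (10, 256, 53, 53) -> Output: (10, 256, 53, 53)

Answer: (10, 256, 53, 53)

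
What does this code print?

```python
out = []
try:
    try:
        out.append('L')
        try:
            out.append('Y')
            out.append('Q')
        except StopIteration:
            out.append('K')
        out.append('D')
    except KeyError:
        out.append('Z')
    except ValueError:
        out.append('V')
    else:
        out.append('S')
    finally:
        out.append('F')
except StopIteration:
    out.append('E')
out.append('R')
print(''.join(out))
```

Execution trace: 'L' (try body) → 'Y' (inner try body) → 'Q' (inner try body, no exception) → 'D' (try body, no exception) → 'S' (else) → 'F' (finally) → 'R' (after the try/except). Output: LYQDSFR

Answer: LYQDSFR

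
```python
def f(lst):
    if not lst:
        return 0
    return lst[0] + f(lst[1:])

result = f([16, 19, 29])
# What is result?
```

16 + 19 + 29 + 0 = 64

Answer: 64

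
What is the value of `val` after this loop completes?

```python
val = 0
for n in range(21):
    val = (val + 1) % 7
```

Increment mod 7, 21 times = 0
`val` takes the values: 0 → 1 → 2 → 3 → 4 → 5 → 6 → 0 → 1 → 2 → 3 → 4 → 5 → 6 → 0 → 1 → 2 → 3 → 4 → 5 → 6 → 0

Answer: 0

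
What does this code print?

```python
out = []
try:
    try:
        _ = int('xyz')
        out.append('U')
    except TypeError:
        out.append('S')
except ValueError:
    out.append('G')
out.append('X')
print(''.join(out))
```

Execution trace: 'G' (outer except ValueError) → 'X' (after the try/except). Output: GX

Answer: GX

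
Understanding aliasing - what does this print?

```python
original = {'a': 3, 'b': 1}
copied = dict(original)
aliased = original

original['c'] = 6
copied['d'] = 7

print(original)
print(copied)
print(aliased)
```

Key concept: dict() creates copy, assignment creates alias.
Step by step:
`original = {'a': 3, 'b': 1}` → original = {'a': 3, 'b': 1}
`copied = dict(original)` → copied = {'a': 3, 'b': 1}
`aliased = original` → aliased = {'a': 3, 'b': 1} (same object as original)
`original['c'] = 6` → original = {'a': 3, 'b': 1, 'c': 6} (same object as aliased); aliased = {'a': 3, 'b': 1, 'c': 6} (same object as original)
`copied['d'] = 7` → copied = {'a': 3, 'b': 1, 'd': 7}
`print(original)` → prints {'a': 3, 'b': 1, 'c': 6}
`print(copied)` → prints {'a': 3, 'b': 1, 'd': 7}
`print(aliased)` → prints {'a': 3, 'b': 1, 'c': 6}

Answer:
{'a': 3, 'b': 1, 'c': 6}
{'a': 3, 'b': 1, 'd': 7}
{'a': 3, 'b': 1, 'c': 6}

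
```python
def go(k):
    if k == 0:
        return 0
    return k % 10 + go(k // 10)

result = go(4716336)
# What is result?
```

Sum of digits of 4716336: 6 + 3 + 3 + 6 + 1 + 7 + 4 = 30

Answer: 30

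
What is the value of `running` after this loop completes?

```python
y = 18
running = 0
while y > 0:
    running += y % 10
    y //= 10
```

Sum digits of 18
`running` takes the values: 0 → 8 → 9

Answer: 9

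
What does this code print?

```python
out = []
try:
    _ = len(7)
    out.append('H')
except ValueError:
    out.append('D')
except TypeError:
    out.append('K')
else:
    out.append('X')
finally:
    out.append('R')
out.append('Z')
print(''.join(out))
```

Execution trace: 'K' (except TypeError) → 'R' (finally) → 'Z' (after the try/except). Output: KRZ

Answer: KRZ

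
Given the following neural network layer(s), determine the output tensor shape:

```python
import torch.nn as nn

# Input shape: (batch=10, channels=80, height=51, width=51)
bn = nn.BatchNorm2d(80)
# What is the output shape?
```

Input: (10, 80, 51, 51) -> Output: (10, 80, 51, 51)

Answer: (10, 80, 51, 51)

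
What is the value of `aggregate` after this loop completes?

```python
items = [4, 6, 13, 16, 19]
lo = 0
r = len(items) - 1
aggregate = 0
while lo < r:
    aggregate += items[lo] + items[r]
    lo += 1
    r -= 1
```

Sum of pairs from ends
`aggregate` takes the values: 0 → 23 → 45

Answer: 45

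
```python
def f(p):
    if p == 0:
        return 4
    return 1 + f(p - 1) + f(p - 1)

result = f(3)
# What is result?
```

f(p) = 1 + 2·f(p-1), f(0)=4. Closed form: (4+1)·2^3 - 1 = 39.

Answer: 39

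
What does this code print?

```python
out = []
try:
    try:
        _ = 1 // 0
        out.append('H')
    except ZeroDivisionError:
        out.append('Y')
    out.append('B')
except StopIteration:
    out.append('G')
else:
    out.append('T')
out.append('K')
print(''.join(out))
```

Execution trace: 'Y' (inner except ZeroDivisionError) → 'B' (try body, no exception) → 'T' (else) → 'K' (after the try/except). Output: YBTK

Answer: YBTK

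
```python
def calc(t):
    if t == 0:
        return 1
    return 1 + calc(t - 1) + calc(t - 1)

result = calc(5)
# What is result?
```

calc(t) = 1 + 2·calc(t-1), calc(0)=1. Closed form: (1+1)·2^5 - 1 = 63.

Answer: 63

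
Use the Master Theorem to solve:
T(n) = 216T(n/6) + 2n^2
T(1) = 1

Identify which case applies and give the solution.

a=216, b=6, f(n)=2n^2. log_6(216) = 3. Since c=2 < 3, Case 1 applies: T(n) = Θ(n^log_b(a)) = O(n^3).

Answer: O(n^3) - Case 1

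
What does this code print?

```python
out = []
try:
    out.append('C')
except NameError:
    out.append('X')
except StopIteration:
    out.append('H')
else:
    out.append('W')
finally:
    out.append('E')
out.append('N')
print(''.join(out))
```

Execution trace: 'C' (try body, no exception) → 'W' (else) → 'E' (finally) → 'N' (after the try/except). Output: CWEN

Answer: CWEN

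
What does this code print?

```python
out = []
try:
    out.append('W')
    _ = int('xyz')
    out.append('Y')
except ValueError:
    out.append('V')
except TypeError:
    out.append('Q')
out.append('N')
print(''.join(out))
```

Execution trace: 'W' (try body) → 'V' (except ValueError) → 'N' (after the try/except). Output: WVN

Answer: WVN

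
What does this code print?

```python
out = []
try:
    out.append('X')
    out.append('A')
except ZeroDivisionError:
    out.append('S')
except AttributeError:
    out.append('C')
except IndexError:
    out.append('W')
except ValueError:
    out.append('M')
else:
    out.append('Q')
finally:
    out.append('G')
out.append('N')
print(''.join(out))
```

Execution trace: 'X' (try body) → 'A' (try body, no exception) → 'Q' (else) → 'G' (finally) → 'N' (after the try/except). Output: XAQGN

Answer: XAQGN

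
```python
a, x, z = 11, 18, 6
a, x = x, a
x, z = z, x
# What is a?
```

Trace:
`a, x, z = 11, 18, 6` → a = 11; x = 18; z = 6
`a, x = x, a` → a = 18; x = 11
`x, z = z, x` → x = 6; z = 11
So a = 18

Answer: 18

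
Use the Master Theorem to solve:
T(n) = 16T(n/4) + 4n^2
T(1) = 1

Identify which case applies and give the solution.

a=16, b=4, f(n)=4n^2. log_4(16) = 2. Since c=2 = 2, Case 2 applies: T(n) = Θ(n^log_b(a) · log n) = O(n^2 log n).

Answer: O(n^2 log n) - Case 2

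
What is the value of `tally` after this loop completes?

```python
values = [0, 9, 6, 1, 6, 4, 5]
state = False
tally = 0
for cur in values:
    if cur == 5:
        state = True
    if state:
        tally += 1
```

Count elements after first 5 in [0, 9, 6, 1, 6, 4, 5]
`tally` takes the values: 0 → 1

Answer: 1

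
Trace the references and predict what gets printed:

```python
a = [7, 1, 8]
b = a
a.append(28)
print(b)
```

Key concept: basic list aliasing.
Step by step:
`a = [7, 1, 8]` → a = [7, 1, 8]
`b = a` → b = [7, 1, 8] (same object as a)
`a.append(28)` → a = [7, 1, 8, 28] (same object as b); b = [7, 1, 8, 28] (same object as a)
`print(b)` → prints [7, 1, 8, 28]

Answer: [7, 1, 8, 28]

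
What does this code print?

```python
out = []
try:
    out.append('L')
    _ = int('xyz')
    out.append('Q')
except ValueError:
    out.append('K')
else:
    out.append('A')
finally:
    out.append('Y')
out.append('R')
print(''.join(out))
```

Execution trace: 'L' (try body) → 'K' (except ValueError) → 'Y' (finally) → 'R' (after the try/except). Output: LKYR

Answer: LKYR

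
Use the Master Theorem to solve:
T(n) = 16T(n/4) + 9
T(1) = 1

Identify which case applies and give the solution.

a=16, b=4, f(n)=9. log_4(16) = 2. Since c=0 < 2, Case 1 applies: T(n) = Θ(n^log_b(a)) = O(n^2).

Answer: O(n^2) - Case 1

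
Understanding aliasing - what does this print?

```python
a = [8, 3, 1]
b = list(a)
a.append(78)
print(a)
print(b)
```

Key concept: list() constructor creates copy.
Step by step:
`a = [8, 3, 1]` → a = [8, 3, 1]
`b = list(a)` → b = [8, 3, 1]
`a.append(78)` → a = [8, 3, 1, 78]
`print(a)` → prints [8, 3, 1, 78]
`print(b)` → prints [8, 3, 1]

Answer:
[8, 3, 1, 78]
[8, 3, 1]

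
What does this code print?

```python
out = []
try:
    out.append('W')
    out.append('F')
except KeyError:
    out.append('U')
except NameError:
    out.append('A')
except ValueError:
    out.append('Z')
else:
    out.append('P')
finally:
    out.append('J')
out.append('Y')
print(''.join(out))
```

Execution trace: 'W' (try body) → 'F' (try body, no exception) → 'P' (else) → 'J' (finally) → 'Y' (after the try/except). Output: WFPJY

Answer: WFPJY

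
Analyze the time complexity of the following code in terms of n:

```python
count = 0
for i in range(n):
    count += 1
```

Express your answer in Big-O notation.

Each loop level contributes: n. Multiplying the contributions gives O(n).

Answer: O(n)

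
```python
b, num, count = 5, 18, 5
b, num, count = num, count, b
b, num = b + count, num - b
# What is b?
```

Trace:
`b, num, count = 5, 18, 5` → b = 5; num = 18; count = 5
`b, num, count = num, count, b` → b = 18; num = 5; count = 5
`b, num = b + count, num - b` → b = 23; num = -13
So b = 23

Answer: 23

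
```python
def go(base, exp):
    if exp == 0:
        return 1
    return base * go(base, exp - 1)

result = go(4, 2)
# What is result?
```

go(4, 2) = 4 * 4 = 16

Answer: 16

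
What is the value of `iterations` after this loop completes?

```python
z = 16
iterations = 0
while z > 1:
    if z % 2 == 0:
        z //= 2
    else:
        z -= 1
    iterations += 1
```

Steps to reduce 16 to 1
`iterations` takes the values: 0 → 1 → 2 → 3 → 4

Answer: 4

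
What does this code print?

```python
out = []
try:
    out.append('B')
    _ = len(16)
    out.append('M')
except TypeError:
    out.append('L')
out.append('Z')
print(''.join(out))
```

Execution trace: 'B' (try body) → 'L' (except TypeError) → 'Z' (after the try/except). Output: BLZ

Answer: BLZ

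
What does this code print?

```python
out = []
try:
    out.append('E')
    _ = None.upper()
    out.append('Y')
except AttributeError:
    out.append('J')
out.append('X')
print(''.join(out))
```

Execution trace: 'E' (try body) → 'J' (except AttributeError) → 'X' (after the try/except). Output: EJX

Answer: EJX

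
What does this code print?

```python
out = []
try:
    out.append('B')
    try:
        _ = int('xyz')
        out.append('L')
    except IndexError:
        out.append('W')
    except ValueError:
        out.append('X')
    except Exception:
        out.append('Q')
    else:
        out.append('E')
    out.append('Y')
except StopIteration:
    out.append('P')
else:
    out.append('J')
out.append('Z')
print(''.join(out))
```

Execution trace: 'B' (try body) → 'X' (inner except ValueError) → 'Y' (try body, no exception) → 'J' (else) → 'Z' (after the try/except). Output: BXYJZ

Answer: BXYJZ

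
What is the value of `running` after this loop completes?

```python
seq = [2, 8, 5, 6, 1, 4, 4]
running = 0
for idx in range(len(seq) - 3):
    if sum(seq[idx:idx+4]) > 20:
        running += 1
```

Count windows with sum > 20
`running` takes the values: 0 → 1

Answer: 1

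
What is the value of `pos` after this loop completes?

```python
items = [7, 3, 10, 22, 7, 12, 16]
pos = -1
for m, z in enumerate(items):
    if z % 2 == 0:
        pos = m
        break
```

First even number index in [7, 3, 10, 22, 7, 12, 16]
`pos` takes the values: -1 → 2

Answer: 2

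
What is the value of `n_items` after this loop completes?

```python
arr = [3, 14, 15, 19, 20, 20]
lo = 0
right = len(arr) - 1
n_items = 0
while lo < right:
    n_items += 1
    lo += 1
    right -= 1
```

Iterations until pointers meet (list length 6)
`n_items` takes the values: 0 → 1 → 2 → 3

Answer: 3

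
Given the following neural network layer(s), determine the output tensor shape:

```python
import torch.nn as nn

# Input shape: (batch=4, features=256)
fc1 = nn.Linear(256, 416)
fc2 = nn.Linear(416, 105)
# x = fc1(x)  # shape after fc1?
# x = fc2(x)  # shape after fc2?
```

Input: (4, 256) -> after fc1: (4, 416) -> Output: (4, 105)

Answer: (4, 105)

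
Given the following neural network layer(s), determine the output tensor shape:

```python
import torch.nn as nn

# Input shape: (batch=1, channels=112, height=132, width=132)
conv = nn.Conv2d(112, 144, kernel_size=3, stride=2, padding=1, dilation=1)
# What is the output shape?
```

Input: (1, 112, 132, 132) -> Output: (1, 144, 66, 66)

Answer: (1, 144, 66, 66)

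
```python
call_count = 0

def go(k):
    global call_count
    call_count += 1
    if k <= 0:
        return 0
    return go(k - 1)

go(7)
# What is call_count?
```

Linear recursion stepping by 1: 8 calls from k=7 down to ≤0.

Answer: 8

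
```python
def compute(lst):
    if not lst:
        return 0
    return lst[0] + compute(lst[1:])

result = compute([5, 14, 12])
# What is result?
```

5 + 14 + 12 + 0 = 31

Answer: 31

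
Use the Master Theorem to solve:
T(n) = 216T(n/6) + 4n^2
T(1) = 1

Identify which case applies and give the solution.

a=216, b=6, f(n)=4n^2. log_6(216) = 3. Since c=2 < 3, Case 1 applies: T(n) = Θ(n^log_b(a)) = O(n^3).

Answer: O(n^3) - Case 1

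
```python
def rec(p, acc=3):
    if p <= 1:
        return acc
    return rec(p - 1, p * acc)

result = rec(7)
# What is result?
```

Accumulator trace (n, acc): (7, 3) -> (6, 21) -> (5, 126) -> (4, 630) -> (3, 2520) -> (2, 7560) -> (1, 15120) -> return 15120

Answer: 15120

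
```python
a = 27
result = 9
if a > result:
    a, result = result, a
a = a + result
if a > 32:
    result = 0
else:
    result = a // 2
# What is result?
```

Trace:
`a = 27` → a = 27
`result = 9` → result = 9
`if a > result: ...` → a > result is True → a = 9; result = 27
`a = a + result` → a = 36
`if a > 32: ...` → a > 32 is True → result = 0
So result = 0

Answer: 0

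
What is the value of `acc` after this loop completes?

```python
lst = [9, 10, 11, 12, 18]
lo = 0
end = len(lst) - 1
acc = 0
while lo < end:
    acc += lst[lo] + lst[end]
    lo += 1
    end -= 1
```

Sum of pairs from ends
`acc` takes the values: 0 → 27 → 49

Answer: 49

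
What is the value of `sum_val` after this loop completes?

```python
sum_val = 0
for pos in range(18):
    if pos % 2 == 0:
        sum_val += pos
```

Sum of even numbers 0 to 17
`sum_val` takes the values: 0 → 2 → 6 → 12 → 20 → 30 → 42 → 56 → 72

Answer: 72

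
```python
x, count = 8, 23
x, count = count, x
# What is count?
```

Trace:
`x, count = 8, 23` → x = 8; count = 23
`x, count = count, x` → x = 23; count = 8
So count = 8

Answer: 8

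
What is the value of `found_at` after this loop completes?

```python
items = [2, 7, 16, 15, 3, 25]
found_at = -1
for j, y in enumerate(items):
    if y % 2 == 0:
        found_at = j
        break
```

First even number index in [2, 7, 16, 15, 3, 25]
`found_at` takes the values: -1 → 0

Answer: 0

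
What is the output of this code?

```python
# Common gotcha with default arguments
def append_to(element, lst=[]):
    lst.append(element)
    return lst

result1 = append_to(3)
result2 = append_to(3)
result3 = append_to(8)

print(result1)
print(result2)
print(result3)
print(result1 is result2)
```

Key concept: mutable default argument gotcha.
Step by step:
`result1 = append_to(3)` → result1 = [3]
`result2 = append_to(3)` → result1 = [3, 3] (same object as result2); result2 = [3, 3] (same object as result1)
`result3 = append_to(8)` → result1 = [3, 3, 8] (same object as result2, result3); result2 = [3, 3, 8] (same object as result1, result3); result3 = [3, 3, 8] (same object as result1, result2)
`print(result1)` → prints [3, 3, 8]
`print(result2)` → prints [3, 3, 8]
`print(result3)` → prints [3, 3, 8]
`print(result1 is result2)` → prints True

Answer:
[3, 3, 8]
[3, 3, 8]
[3, 3, 8]
True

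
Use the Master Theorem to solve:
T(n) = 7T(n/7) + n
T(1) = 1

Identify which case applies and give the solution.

a=7, b=7, f(n)=n. log_7(7) = 1. Since c=1 = 1, Case 2 applies: T(n) = Θ(n^log_b(a) · log n) = O(n log n).

Answer: O(n log n) - Case 2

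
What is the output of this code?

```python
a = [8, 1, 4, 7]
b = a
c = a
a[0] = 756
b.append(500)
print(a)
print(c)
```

Key concept: multiple aliases.
Step by step:
`a = [8, 1, 4, 7]` → a = [8, 1, 4, 7]
`b = a` → b = [8, 1, 4, 7] (same object as a)
`c = a` → c = [8, 1, 4, 7] (same object as a, b)
`a[0] = 756` → a = [756, 1, 4, 7] (same object as b, c); b = [756, 1, 4, 7] (same object as a, c); c = [756, 1, 4, 7] (same object as a, b)
`b.append(500)` → a = [756, 1, 4, 7, 500] (same object as b, c); b = [756, 1, 4, 7, 500] (same object as a, c); c = [756, 1, 4, 7, 500] (same object as a, b)
`print(a)` → prints [756, 1, 4, 7, 500]
`print(c)` → prints [756, 1, 4, 7, 500]

Answer:
[756, 1, 4, 7, 500]
[756, 1, 4, 7, 500]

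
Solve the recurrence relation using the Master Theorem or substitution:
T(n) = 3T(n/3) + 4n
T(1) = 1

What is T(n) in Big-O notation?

By Master Theorem: a=3, b=3, f(n)=4n. Since log_3(3) = 1 and f(n) = Θ(n^1), Case 2 applies. T(n) = O(n log n).

Answer: O(n log n)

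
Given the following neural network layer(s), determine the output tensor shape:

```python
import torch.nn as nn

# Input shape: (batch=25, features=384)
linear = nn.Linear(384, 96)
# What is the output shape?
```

Input: (25, 384) -> Output: (25, 96)

Answer: (25, 96)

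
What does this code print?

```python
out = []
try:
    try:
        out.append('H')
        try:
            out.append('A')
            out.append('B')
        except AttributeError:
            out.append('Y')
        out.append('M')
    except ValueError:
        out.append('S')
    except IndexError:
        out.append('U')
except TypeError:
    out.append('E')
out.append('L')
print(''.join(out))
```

Execution trace: 'H' (try body) → 'A' (inner try body) → 'B' (inner try body, no exception) → 'M' (try body, no exception) → 'L' (after the try/except). Output: HABML

Answer: HABML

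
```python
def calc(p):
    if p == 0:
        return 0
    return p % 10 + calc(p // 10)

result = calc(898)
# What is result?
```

Sum of digits of 898: 8 + 9 + 8 = 25

Answer: 25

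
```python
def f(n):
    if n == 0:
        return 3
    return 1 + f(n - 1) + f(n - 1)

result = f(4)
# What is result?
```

f(n) = 1 + 2·f(n-1), f(0)=3. Closed form: (3+1)·2^4 - 1 = 63.

Answer: 63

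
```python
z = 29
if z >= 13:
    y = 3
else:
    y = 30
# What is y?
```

Trace:
`z = 29` → z = 29
`if z >= 13: ...` → z >= 13 is True → y = 3
So y = 3

Answer: 3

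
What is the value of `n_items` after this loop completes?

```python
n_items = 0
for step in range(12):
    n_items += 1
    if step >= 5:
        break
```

Loop breaks when step reaches 5, n_items is 6
`n_items` takes the values: 0 → 1 → 2 → 3 → 4 → 5 → 6

Answer: 6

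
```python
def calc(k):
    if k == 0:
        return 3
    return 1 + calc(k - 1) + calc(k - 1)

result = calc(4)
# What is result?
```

calc(k) = 1 + 2·calc(k-1), calc(0)=3. Closed form: (3+1)·2^4 - 1 = 63.

Answer: 63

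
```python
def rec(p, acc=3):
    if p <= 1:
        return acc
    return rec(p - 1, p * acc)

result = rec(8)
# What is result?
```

Accumulator trace (n, acc): (8, 3) -> (7, 24) -> (6, 168) -> (5, 1008) -> (4, 5040) -> (3, 20160) -> (2, 60480) -> (1, 120960) -> return 120960

Answer: 120960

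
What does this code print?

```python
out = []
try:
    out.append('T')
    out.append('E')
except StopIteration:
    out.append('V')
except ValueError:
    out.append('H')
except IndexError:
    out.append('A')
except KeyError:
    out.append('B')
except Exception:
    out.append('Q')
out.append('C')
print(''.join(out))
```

Execution trace: 'T' (try body) → 'E' (try body, no exception) → 'C' (after the try/except). Output: TEC

Answer: TEC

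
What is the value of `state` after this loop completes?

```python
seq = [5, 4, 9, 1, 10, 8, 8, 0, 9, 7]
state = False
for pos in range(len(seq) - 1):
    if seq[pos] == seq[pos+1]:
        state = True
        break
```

Check consecutive duplicates in [5, 4, 9, 1, 10, 8, 8, 0, 9, 7]
`state` takes the values: False → True

Answer: True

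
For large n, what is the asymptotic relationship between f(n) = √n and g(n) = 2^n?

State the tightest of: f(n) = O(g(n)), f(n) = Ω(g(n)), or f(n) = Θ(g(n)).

√n vs 2^n: f(n) = O(g(n)) but not Ω(g(n)) — 2^n grows strictly faster than √n.

Answer: f(n) = O(g(n)) but not Ω(g(n)) — 2^n grows strictly faster than √n.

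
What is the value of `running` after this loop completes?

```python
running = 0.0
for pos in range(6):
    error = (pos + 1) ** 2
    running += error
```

Sum of squared losses 1² + 2² + ... + 6²
`running` takes the values: 0.0 → 1.0 → 5.0 → 14.0 → 30.0 → 55.0 → 91.0

Answer: 91.0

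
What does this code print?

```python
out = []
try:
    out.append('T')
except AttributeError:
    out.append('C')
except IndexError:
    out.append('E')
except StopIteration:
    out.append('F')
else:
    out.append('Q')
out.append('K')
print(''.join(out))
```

Execution trace: 'T' (try body, no exception) → 'Q' (else) → 'K' (after the try/except). Output: TQK

Answer: TQK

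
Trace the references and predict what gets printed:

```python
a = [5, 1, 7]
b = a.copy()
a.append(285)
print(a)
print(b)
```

Key concept: list.copy() creates independent copy.
Step by step:
`a = [5, 1, 7]` → a = [5, 1, 7]
`b = a.copy()` → b = [5, 1, 7]
`a.append(285)` → a = [5, 1, 7, 285]
`print(a)` → prints [5, 1, 7, 285]
`print(b)` → prints [5, 1, 7]

Answer:
[5, 1, 7, 285]
[5, 1, 7]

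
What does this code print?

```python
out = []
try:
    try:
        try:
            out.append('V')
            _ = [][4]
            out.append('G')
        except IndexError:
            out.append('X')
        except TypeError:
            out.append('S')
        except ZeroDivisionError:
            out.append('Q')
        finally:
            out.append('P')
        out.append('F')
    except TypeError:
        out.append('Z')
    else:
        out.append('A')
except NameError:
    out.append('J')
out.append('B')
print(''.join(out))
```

Execution trace: 'V' (inner try body) → 'X' (inner except IndexError) → 'P' (inner finally) → 'F' (try body, no exception) → 'A' (else) → 'B' (after the try/except). Output: VXPFAB

Answer: VXPFAB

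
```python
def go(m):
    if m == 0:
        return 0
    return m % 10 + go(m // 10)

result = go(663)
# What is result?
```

Sum of digits of 663: 3 + 6 + 6 = 15

Answer: 15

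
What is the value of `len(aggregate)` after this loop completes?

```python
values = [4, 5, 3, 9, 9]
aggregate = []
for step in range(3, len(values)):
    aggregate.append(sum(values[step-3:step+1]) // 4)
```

Number of 4-element averages
`aggregate` takes the values: [] → [5] → [5, 6]
So `len(aggregate)` = 2

Answer: 2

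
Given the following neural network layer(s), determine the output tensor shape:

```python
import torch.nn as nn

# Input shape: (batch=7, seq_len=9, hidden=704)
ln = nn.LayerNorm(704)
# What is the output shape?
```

Input: (7, 9, 704) -> Output: (7, 9, 704)

Answer: (7, 9, 704)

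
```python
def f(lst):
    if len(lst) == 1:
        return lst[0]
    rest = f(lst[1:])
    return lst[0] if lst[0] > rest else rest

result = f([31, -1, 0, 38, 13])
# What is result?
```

Recursive max over [31, -1, 0, 38, 13] = 38

Answer: 38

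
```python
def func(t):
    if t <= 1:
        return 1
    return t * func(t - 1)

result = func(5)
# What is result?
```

func(5) = 5 * 4 * 3 * 2 * 1 = 120

Answer: 120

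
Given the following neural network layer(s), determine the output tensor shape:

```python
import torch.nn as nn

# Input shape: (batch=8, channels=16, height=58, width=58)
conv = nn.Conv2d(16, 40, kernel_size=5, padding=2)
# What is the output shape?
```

Input: (8, 16, 58, 58) -> Output: (8, 40, 58, 58)

Answer: (8, 40, 58, 58)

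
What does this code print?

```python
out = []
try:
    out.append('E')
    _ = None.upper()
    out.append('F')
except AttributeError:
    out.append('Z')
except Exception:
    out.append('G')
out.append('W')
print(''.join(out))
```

Execution trace: 'E' (try body) → 'Z' (except AttributeError) → 'W' (after the try/except). Output: EZW

Answer: EZW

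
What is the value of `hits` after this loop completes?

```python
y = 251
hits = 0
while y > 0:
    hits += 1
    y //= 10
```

Count digits by repeated division by 10
`hits` takes the values: 0 → 1 → 2 → 3

Answer: 3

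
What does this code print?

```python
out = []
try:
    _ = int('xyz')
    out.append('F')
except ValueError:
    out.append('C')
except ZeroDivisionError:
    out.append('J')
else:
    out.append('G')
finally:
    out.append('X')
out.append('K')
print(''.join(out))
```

Execution trace: 'C' (except ValueError) → 'X' (finally) → 'K' (after the try/except). Output: CXK

Answer: CXK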